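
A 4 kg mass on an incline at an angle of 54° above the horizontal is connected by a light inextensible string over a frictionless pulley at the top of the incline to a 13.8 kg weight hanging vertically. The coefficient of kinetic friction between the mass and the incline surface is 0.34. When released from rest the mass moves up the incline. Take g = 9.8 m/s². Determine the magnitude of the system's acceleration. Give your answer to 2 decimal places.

5.38 m/s²

For the mass on the incline: the weight component along the slope is m₁g sin 54° = 4 × 9.8 × 0.8090 = 31.713 N and the normal force is N = m₁g cos 54° = 23.041 N.
Kinetic friction opposes the mass's motion up the incline: f = μN = 0.34 × 23.041 = 7.834 N acting down the slope.
Newton's second law for the mass (up-slope positive): T − 31.713 − 7.834 = 4 a. For the hanging weight (downward positive): 13.8 × 9.8 − T = 13.8 a.
Adding the two equations eliminates T: 95.693 = 17.8 a, so a = 5.3760 m/s².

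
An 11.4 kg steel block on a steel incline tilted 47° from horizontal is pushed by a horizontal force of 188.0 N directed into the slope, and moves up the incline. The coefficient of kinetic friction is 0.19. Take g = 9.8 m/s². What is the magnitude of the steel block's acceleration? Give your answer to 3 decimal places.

0.518 m/s²

The horizontal push has components F cos 47° = 188.0 × 0.6820 = 128.216 N up the incline and F sin 47° = 188.0 × 0.7314 = 137.503 N pressing into the surface.
The normal force is therefore N = mg cos 47° + F sin 47° = 76.193 + 137.503 = 213.696 N, and kinetic friction down the slope is μN = 0.19 × 213.696 = 40.602 N.
Along the incline: F cos 47° − mg sin 47° − μN = ma, so 128.216 − 81.712 − 40.602 = 11.4 a, giving a = 0.5177 m/s².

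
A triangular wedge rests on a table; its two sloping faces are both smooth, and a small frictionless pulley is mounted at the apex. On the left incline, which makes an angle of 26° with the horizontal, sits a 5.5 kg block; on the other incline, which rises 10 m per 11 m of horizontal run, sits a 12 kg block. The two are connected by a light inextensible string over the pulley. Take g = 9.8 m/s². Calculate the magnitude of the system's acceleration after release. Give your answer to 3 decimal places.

Resolve each weight along its own incline: the 5.5 kg mass has component 5.5 × 9.8 × sin 26° = 23.628 N down its slope, and the 12 kg mass has 12 × 9.8 × sin 42.27° = 79.106 N down its slope.
The 12 kg side's 79.106 N exceeds the other side's 23.628 N, so that mass slides down and the 5.5 kg mass slides up. Taking that direction as positive, Newton's second law for the whole system gives 79.106 − 23.628 = (5.5 + 12) a, so a = 55.478 / 17.5 = 3.1702 m/s².

3.170 m/s²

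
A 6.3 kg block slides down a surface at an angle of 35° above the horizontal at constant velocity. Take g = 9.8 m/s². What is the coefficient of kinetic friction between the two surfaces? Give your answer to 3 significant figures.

At constant velocity the net force along the incline is zero: mg sin 35° = μ mg cos 35°.
So μ = tan 35° = 0.5736 / 0.8192 = 0.7002.

0.700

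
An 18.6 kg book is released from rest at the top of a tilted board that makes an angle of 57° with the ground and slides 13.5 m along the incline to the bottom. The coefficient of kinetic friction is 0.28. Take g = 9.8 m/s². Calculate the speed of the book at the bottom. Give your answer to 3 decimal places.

The weight component along the incline is mg sin 57° = 152.873 N and the normal force is N = mg cos 57° = 99.277 N.
Friction up the slope is f = μN = 0.28 × 99.277 = 27.798 N, so the net downslope force is 152.873 − 27.798 = 125.075 N and a = 125.075 / 18.6 = 6.7245 m/s².
Starting from rest over a distance of 13.5 m, v² = 2aL = 2 × 6.7245 × 13.5 = 181.5615, so v = 13.4745 m/s.

13.474 m/s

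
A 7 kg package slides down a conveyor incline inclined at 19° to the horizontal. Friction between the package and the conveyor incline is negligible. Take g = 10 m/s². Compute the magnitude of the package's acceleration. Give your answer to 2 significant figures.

3.3 m/s²

Resolving the weight along the incline: the component pulling the package down the slope is mg sin 19° = 7 × 10 × 0.3256 = 22.792 N, and the normal force is N = mg cos 19° = 7 × 10 × 0.9455 = 66.185 N.
With no friction the net force along the incline is 22.792 N, so a = g sin 19° = 22.792 / 7 = 3.2560 m/s².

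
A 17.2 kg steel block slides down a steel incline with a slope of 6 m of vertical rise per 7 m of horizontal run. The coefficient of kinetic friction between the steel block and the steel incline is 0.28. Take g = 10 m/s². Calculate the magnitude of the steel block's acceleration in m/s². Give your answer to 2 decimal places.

Resolving the weight along the incline: the component pulling the steel block down the slope is mg sin 40.60° = 17.2 × 10 × 0.6508 = 111.938 N, and the normal force is N = mg cos 40.60° = 17.2 × 10 × 0.7593 = 130.600 N.
Kinetic friction acts up the slope with magnitude f = μN = 0.28 × 130.600 = 36.568 N.
Net force along the incline is 111.938 − 36.568 = 75.370 N, so a = 75.370 / 17.2 = 4.3820 m/s².

4.38 m/s²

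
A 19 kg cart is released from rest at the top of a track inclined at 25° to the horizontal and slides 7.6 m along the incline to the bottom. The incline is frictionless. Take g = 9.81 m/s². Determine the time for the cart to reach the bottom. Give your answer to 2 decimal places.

1.91 s

The weight component along the incline is mg sin 25° = 78.772 N and the normal force is N = mg cos 25° = 168.927 N.
With no friction, a = g sin 25° = 4.1459 m/s².
Starting from rest, L = ½at², so t = √(2L/a) = √(2 × 7.6 / 4.1459) = 1.9148 s.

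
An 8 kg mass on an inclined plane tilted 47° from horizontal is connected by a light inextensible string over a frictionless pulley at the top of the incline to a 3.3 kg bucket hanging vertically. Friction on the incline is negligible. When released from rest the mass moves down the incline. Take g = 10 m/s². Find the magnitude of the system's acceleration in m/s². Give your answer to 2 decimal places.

For the mass on the incline: the weight component along the slope is m₁g sin 47° = 8 × 10 × 0.7314 = 58.512 N and the normal force is N = m₁g cos 47° = 54.560 N.
Newton's second law for the mass (down-slope positive): 58.512 − T = 8 a. For the hanging bucket (upward positive): T − 3.3 × 10 = 3.3 a.
Adding the two equations eliminates T: 25.512 = 11.3 a, so a = 2.2577 m/s².

2.26 m/s²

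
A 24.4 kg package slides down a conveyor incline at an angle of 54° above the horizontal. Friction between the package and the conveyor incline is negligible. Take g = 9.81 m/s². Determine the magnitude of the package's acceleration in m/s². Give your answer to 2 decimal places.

7.94 m/s²

Resolving the weight along the incline: the component pulling the package down the slope is mg sin 54° = 24.4 × 9.81 × 0.8090 = 193.645 N, and the normal force is N = mg cos 54° = 24.4 × 9.81 × 0.5878 = 140.698 N.
With no friction the net force along the incline is 193.645 N, so a = g sin 54° = 193.645 / 24.4 = 7.9363 m/s².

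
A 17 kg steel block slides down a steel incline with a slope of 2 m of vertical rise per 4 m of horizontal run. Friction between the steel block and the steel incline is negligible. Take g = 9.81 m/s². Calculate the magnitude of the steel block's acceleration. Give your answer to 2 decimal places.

Resolving the weight along the incline: the component pulling the steel block down the slope is mg sin 26.57° = 17 × 9.81 × 0.4472 = 74.580 N, and the normal force is N = mg cos 26.57° = 17 × 9.81 × 0.8944 = 149.159 N.
With no friction the net force along the incline is 74.580 N, so a = g sin 26.57° = 74.580 / 17 = 4.3871 m/s².

4.39 m/s²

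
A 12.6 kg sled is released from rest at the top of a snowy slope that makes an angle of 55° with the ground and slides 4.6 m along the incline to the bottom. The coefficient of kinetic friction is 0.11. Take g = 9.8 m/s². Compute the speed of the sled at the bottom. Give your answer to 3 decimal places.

8.256 m/s

The weight component along the incline is mg sin 55° = 101.149 N and the normal force is N = mg cos 55° = 70.825 N.
Friction up the slope is f = μN = 0.11 × 70.825 = 7.791 N, so the net downslope force is 101.149 − 7.791 = 93.358 N and a = 93.358 / 12.6 = 7.4094 m/s².
Starting from rest over a distance of 4.6 m, v² = 2aL = 2 × 7.4094 × 4.6 = 68.1665, so v = 8.2563 m/s.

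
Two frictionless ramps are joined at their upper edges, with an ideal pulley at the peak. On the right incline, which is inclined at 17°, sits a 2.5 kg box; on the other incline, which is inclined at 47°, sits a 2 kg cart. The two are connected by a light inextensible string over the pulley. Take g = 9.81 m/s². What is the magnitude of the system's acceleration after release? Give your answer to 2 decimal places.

Resolve each weight along its own incline: the 2.5 kg mass has component 2.5 × 9.81 × sin 17° = 7.170 N down its slope, and the 2 kg mass has 2 × 9.81 × sin 47° = 14.349 N down its slope.
The 2 kg side's 14.349 N exceeds the other side's 7.170 N, so that mass slides down and the 2.5 kg mass slides up. Taking that direction as positive, Newton's second law for the whole system gives 14.349 − 7.170 = (2.5 + 2) a, so a = 7.179 / 4.5 = 1.5953 m/s².

1.60 m/s²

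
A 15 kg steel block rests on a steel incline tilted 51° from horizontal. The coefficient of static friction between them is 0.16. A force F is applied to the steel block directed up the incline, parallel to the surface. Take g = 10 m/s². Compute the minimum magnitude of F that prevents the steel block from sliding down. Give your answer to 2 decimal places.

101.47 N

The normal force is N = mg cos 51° = 94.398 N. With F at its minimum the steel block is on the verge of sliding down, so static friction is at its maximum μ_s N = 0.16 × 94.398 = 15.104 N and acts up the slope.
Equilibrium along the incline: F + μ_s N = mg sin 51°, so F = 116.572 − 15.104 = 101.468 N.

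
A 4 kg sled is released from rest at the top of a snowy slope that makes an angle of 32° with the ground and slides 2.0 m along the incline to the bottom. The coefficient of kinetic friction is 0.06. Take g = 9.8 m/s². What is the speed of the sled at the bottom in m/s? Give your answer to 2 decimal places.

4.33 m/s

The weight component along the incline is mg sin 32° = 20.773 N and the normal force is N = mg cos 32° = 33.243 N.
Friction up the slope is f = μN = 0.06 × 33.243 = 1.995 N, so the net downslope force is 20.773 − 1.995 = 18.778 N and a = 18.778 / 4 = 4.6945 m/s².
Starting from rest over a distance of 2.0 m, v² = 2aL = 2 × 4.6945 × 2.0 = 18.7780, so v = 4.3334 m/s.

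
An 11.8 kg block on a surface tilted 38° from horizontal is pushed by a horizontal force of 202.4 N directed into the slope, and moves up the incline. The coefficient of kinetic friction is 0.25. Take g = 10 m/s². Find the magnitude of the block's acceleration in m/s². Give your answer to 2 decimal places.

2.75 m/s²

The horizontal push has components F cos 38° = 202.4 × 0.7880 = 159.491 N up the incline and F sin 38° = 202.4 × 0.6157 = 124.618 N pressing into the surface.
The normal force is therefore N = mg cos 38° + F sin 38° = 92.984 + 124.618 = 217.602 N, and kinetic friction down the slope is μN = 0.25 × 217.602 = 54.401 N.
Along the incline: F cos 38° − mg sin 38° − μN = ma, so 159.491 − 72.653 − 54.401 = 11.8 a, giving a = 2.7489 m/s².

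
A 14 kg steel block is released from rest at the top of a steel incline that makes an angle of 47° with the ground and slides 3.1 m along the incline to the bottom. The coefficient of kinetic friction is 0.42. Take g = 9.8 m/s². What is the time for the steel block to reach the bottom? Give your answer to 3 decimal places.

The weight component along the incline is mg sin 47° = 100.342 N and the normal force is N = mg cos 47° = 93.570 N.
Friction up the slope is f = μN = 0.42 × 93.570 = 39.299 N, so the net downslope force is 100.342 − 39.299 = 61.043 N and a = 61.043 / 14 = 4.3602 m/s².
Starting from rest, L = ½at², so t = √(2L/a) = √(2 × 3.1 / 4.3602) = 1.1925 s.

1.192 s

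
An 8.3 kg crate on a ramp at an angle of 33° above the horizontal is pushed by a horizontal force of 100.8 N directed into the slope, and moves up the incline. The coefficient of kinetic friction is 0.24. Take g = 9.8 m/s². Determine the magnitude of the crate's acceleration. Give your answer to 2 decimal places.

The horizontal push has components F cos 33° = 100.8 × 0.8387 = 84.541 N up the incline and F sin 33° = 100.8 × 0.5446 = 54.896 N pressing into the surface.
The normal force is therefore N = mg cos 33° + F sin 33° = 68.220 + 54.896 = 123.116 N, and kinetic friction down the slope is μN = 0.24 × 123.116 = 29.548 N.
Along the incline: F cos 33° − mg sin 33° − μN = ma, so 84.541 − 44.298 − 29.548 = 8.3 a, giving a = 1.2886 m/s².

1.29 m/s²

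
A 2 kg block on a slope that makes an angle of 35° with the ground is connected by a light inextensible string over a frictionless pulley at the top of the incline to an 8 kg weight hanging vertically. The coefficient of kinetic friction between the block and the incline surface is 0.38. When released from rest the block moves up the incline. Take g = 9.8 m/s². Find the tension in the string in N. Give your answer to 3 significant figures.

For the block on the incline: the weight component along the slope is m₁g sin 35° = 2 × 9.8 × 0.5736 = 11.243 N and the normal force is N = m₁g cos 35° = 16.055 N.
Kinetic friction opposes the block's motion up the incline: f = μN = 0.38 × 16.055 = 6.101 N acting down the slope.
Newton's second law for the block (up-slope positive): T − 11.243 − 6.101 = 2 a. For the hanging weight (downward positive): 8 × 9.8 − T = 8 a.
Adding the two equations eliminates T: 61.056 = 10 a, so a = 6.1056 m/s².
Then from the hanging weight's equation, T = 8 × (9.8 − 6.1056) = 29.555 N.

29.6 N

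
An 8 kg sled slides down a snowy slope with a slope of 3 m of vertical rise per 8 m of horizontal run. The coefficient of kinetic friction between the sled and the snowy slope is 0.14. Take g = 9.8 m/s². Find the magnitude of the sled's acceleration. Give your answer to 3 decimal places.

2.156 m/s²

Resolving the weight along the incline: the component pulling the sled down the slope is mg sin 20.56° = 8 × 9.8 × 0.3511 = 27.526 N, and the normal force is N = mg cos 20.56° = 8 × 9.8 × 0.9363 = 73.406 N.
Kinetic friction acts up the slope with magnitude f = μN = 0.14 × 73.406 = 10.277 N.
Net force along the incline is 27.526 − 10.277 = 17.249 N, so a = 17.249 / 8 = 2.1561 m/s².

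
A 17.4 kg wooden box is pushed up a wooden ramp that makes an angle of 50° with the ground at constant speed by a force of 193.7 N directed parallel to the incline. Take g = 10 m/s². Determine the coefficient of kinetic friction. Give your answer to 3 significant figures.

At constant speed ΣF = 0 along the incline. The applied 193.7 N acts up the slope; the weight component mg sin 50° = 133.292 N and kinetic friction μN both act down the slope.
So 193.7 = 133.292 + μ × 111.845, giving μ = (193.7 − 133.292) / 111.845 = 0.5401.

0.540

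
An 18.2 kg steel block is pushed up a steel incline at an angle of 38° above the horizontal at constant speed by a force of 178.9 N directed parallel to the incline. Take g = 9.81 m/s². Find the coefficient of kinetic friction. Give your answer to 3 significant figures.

0.490

At constant speed ΣF = 0 along the incline. The applied 178.9 N acts up the slope; the weight component mg sin 38° = 109.921 N and kinetic friction μN both act down the slope.
So 178.9 = 109.921 + μ × 140.693, giving μ = (178.9 − 109.921) / 140.693 = 0.4903.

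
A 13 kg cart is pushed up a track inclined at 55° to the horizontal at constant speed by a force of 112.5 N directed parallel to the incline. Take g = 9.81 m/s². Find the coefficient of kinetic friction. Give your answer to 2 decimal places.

0.11

At constant speed ΣF = 0 along the incline. The applied 112.5 N acts up the slope; the weight component mg sin 55° = 104.466 N and kinetic friction μN both act down the slope.
So 112.5 = 104.466 + μ × 73.148, giving μ = (112.5 − 104.466) / 73.148 = 0.1098.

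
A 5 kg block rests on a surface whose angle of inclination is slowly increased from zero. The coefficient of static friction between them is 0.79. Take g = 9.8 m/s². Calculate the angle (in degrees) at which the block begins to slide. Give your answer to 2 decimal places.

At the threshold of sliding, static friction is at its maximum μ_s N and exactly balances the weight component along the incline: mg sin θ = μ_s mg cos θ.
Hence tan θ = μ_s = 0.79, so θ = arctan(0.79) = 38.3087°.

38.31°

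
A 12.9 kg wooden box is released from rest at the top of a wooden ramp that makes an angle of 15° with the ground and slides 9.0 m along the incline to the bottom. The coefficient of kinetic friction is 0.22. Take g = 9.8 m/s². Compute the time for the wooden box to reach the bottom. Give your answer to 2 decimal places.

The weight component along the incline is mg sin 15° = 32.720 N and the normal force is N = mg cos 15° = 122.112 N.
Friction up the slope is f = μN = 0.22 × 122.112 = 26.865 N, so the net downslope force is 32.720 − 26.865 = 5.855 N and a = 5.855 / 12.9 = 0.4539 m/s².
Starting from rest, L = ½at², so t = √(2L/a) = √(2 × 9.0 / 0.4539) = 6.2973 s.

6.30 s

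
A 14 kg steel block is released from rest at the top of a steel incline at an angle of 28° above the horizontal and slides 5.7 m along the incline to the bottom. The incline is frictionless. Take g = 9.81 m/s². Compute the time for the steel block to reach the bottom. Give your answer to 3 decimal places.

1.573 s

The weight component along the incline is mg sin 28° = 64.477 N and the normal force is N = mg cos 28° = 121.264 N.
With no friction, a = g sin 28° = 4.6055 m/s².
Starting from rest, L = ½at², so t = √(2L/a) = √(2 × 5.7 / 4.6055) = 1.5733 s.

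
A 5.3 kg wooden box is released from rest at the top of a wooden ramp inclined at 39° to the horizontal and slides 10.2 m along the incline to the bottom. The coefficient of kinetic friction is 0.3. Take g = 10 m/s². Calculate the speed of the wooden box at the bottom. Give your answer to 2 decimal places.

The weight component along the incline is mg sin 39° = 33.354 N and the normal force is N = mg cos 39° = 41.189 N.
Friction up the slope is f = μN = 0.3 × 41.189 = 12.357 N, so the net downslope force is 33.354 − 12.357 = 20.997 N and a = 20.997 / 5.3 = 3.9617 m/s².
Starting from rest over a distance of 10.2 m, v² = 2aL = 2 × 3.9617 × 10.2 = 80.8187, so v = 8.9899 m/s.

8.99 m/s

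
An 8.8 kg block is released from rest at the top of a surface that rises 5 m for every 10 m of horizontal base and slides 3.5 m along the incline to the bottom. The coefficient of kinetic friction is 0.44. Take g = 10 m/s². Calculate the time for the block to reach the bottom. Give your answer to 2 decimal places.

The weight component along the incline is mg sin 26.57° = 39.355 N and the normal force is N = mg cos 26.57° = 78.710 N.
Friction up the slope is f = μN = 0.44 × 78.710 = 34.632 N, so the net downslope force is 39.355 − 34.632 = 4.723 N and a = 4.723 / 8.8 = 0.5367 m/s².
Starting from rest, L = ½at², so t = √(2L/a) = √(2 × 3.5 / 0.5367) = 3.6115 s.

3.61 s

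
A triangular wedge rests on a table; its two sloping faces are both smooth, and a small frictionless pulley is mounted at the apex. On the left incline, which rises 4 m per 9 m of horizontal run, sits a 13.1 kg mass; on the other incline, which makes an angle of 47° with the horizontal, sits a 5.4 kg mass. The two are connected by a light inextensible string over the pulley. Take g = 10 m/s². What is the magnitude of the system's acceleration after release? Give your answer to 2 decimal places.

0.74 m/s²

Resolve each weight along its own incline: the 13.1 kg mass has component 13.1 × 10 × sin 23.96° = 53.204 N down its slope, and the 5.4 kg mass has 5.4 × 10 × sin 47° = 39.493 N down its slope.
The 13.1 kg side's 53.204 N exceeds the other side's 39.493 N, so that mass slides down and the 5.4 kg mass slides up. Taking that direction as positive, Newton's second law for the whole system gives 53.204 − 39.493 = (13.1 + 5.4) a, so a = 13.711 / 18.5 = 0.7411 m/s².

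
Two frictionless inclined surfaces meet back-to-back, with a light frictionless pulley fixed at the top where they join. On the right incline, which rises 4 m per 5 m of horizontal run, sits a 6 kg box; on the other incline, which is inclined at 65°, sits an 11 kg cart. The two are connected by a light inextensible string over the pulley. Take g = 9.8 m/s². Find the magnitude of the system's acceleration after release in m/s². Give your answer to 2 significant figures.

3.6 m/s²

Resolve each weight along its own incline: the 6 kg mass has component 6 × 9.8 × sin 38.66° = 36.732 N down its slope, and the 11 kg mass has 11 × 9.8 × sin 65° = 97.700 N down its slope.
The 11 kg side's 97.700 N exceeds the other side's 36.732 N, so that mass slides down and the 6 kg mass slides up. Taking that direction as positive, Newton's second law for the whole system gives 97.700 − 36.732 = (6 + 11) a, so a = 60.968 / 17 = 3.5864 m/s².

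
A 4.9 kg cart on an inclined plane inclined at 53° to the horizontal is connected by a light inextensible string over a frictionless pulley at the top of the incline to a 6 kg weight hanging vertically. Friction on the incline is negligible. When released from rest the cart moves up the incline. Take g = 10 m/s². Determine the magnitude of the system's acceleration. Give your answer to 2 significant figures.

1.9 m/s²

For the cart on the incline: the weight component along the slope is m₁g sin 53° = 4.9 × 10 × 0.7986 = 39.131 N and the normal force is N = m₁g cos 53° = 29.489 N.
Newton's second law for the cart (up-slope positive): T − 39.131 = 4.9 a. For the hanging weight (downward positive): 6 × 10 − T = 6 a.
Adding the two equations eliminates T: 20.869 = 10.9 a, so a = 1.9146 m/s².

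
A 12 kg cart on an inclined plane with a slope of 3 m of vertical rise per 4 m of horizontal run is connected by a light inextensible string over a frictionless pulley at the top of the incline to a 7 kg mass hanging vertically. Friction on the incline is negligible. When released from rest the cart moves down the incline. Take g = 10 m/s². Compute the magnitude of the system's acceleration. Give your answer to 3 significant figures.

For the cart on the incline: the weight component along the slope is m₁g sin 36.87° = 12 × 10 × 0.6000 = 72.000 N and the normal force is N = m₁g cos 36.87° = 96.000 N.
Newton's second law for the cart (down-slope positive): 72.000 − T = 12 a. For the hanging mass (upward positive): T − 7 × 10 = 7 a.
Adding the two equations eliminates T: 2.000 = 19 a, so a = 0.1053 m/s².

0.105 m/s²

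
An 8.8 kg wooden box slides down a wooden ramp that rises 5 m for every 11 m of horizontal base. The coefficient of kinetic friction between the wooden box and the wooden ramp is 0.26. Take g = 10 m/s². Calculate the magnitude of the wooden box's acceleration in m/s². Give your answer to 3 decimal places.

Resolving the weight along the incline: the component pulling the wooden box down the slope is mg sin 24.44° = 8.8 × 10 × 0.4138 = 36.414 N, and the normal force is N = mg cos 24.44° = 8.8 × 10 × 0.9104 = 80.115 N.
Kinetic friction acts up the slope with magnitude f = μN = 0.26 × 80.115 = 20.830 N.
Net force along the incline is 36.414 − 20.830 = 15.584 N, so a = 15.584 / 8.8 = 1.7709 m/s².

1.771 m/s²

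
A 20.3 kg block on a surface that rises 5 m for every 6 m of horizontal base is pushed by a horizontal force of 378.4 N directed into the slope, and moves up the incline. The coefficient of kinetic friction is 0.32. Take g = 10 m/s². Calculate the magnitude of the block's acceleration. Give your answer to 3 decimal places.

The horizontal push has components F cos 39.81° = 378.4 × 0.7682 = 290.687 N up the incline and F sin 39.81° = 378.4 × 0.6402 = 242.252 N pressing into the surface.
The normal force is therefore N = mg cos 39.81° + F sin 39.81° = 155.945 + 242.252 = 398.197 N, and kinetic friction down the slope is μN = 0.32 × 398.197 = 127.423 N.
Along the incline: F cos 39.81° − mg sin 39.81° − μN = ma, so 290.687 − 129.961 − 127.423 = 20.3 a, giving a = 1.6405 m/s².

1.641 m/s²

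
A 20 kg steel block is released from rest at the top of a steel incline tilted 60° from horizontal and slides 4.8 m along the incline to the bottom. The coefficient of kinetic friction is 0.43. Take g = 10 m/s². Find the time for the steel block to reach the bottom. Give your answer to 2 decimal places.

1.21 s

The weight component along the incline is mg sin 60° = 173.205 N and the normal force is N = mg cos 60° = 100.000 N.
Friction up the slope is f = μN = 0.43 × 100.000 = 43.000 N, so the net downslope force is 173.205 − 43.000 = 130.205 N and a = 130.205 / 20 = 6.5103 m/s².
Starting from rest, L = ½at², so t = √(2L/a) = √(2 × 4.8 / 6.5103) = 1.2143 s.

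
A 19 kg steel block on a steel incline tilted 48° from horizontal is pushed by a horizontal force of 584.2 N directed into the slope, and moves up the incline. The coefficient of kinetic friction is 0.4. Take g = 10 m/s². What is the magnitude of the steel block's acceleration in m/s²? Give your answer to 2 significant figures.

1.3 m/s²

The horizontal push has components F cos 48° = 584.2 × 0.6691 = 390.888 N up the incline and F sin 48° = 584.2 × 0.7431 = 434.119 N pressing into the surface.
The normal force is therefore N = mg cos 48° + F sin 48° = 127.129 + 434.119 = 561.248 N, and kinetic friction down the slope is μN = 0.4 × 561.248 = 224.499 N.
Along the incline: F cos 48° − mg sin 48° − μN = ma, so 390.888 − 141.189 − 224.499 = 19 a, giving a = 1.3263 m/s².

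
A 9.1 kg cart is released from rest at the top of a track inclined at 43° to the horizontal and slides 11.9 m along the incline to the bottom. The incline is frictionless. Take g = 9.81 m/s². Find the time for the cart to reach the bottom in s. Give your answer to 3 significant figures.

1.89 s

The weight component along the incline is mg sin 43° = 60.883 N and the normal force is N = mg cos 43° = 65.289 N.
With no friction, a = g sin 43° = 6.6904 m/s².
Starting from rest, L = ½at², so t = √(2L/a) = √(2 × 11.9 / 6.6904) = 1.8861 s.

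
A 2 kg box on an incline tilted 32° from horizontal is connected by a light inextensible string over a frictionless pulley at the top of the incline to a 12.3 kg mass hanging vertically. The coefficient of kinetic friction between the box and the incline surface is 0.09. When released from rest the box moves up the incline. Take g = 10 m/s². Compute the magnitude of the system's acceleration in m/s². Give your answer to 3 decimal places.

For the box on the incline: the weight component along the slope is m₁g sin 32° = 2 × 10 × 0.5299 = 10.598 N and the normal force is N = m₁g cos 32° = 16.961 N.
Kinetic friction opposes the box's motion up the incline: f = μN = 0.09 × 16.961 = 1.526 N acting down the slope.
Newton's second law for the box (up-slope positive): T − 10.598 − 1.526 = 2 a. For the hanging mass (downward positive): 12.3 × 10 − T = 12.3 a.
Adding the two equations eliminates T: 110.876 = 14.3 a, so a = 7.7536 m/s².

7.754 m/s²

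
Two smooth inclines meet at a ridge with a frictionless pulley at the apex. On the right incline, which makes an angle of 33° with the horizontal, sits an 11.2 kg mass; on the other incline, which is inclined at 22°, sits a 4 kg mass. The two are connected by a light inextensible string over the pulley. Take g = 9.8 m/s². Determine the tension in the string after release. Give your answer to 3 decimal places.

26.552 N

Resolve each weight along its own incline: the 11.2 kg mass has component 11.2 × 9.8 × sin 33° = 59.780 N down its slope, and the 4 kg mass has 4 × 9.8 × sin 22° = 14.685 N down its slope.
The 11.2 kg side's 59.780 N exceeds the other side's 14.685 N, so that mass slides down and the 4 kg mass slides up. Taking that direction as positive, Newton's second law for the whole system gives 59.780 − 14.685 = (11.2 + 4) a, so a = 45.095 / 15.2 = 2.9668 m/s².
For the 4 kg mass (up-slope positive): T − 14.685 = 4 × 2.9668, so T = 26.552 N.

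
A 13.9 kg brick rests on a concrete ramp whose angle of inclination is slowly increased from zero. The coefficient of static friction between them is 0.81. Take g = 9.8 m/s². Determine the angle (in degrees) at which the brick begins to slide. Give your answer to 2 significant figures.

39°

At the threshold of sliding, static friction is at its maximum μ_s N and exactly balances the weight component along the incline: mg sin θ = μ_s mg cos θ.
Hence tan θ = μ_s = 0.81, so θ = arctan(0.81) = 39.0075°.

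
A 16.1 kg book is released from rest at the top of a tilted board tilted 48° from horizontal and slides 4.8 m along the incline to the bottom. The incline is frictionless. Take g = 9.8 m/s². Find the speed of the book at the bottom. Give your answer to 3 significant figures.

8.36 m/s

The weight component along the incline is mg sin 48° = 117.253 N and the normal force is N = mg cos 48° = 105.575 N.
With no friction, a = g sin 48° = 7.2828 m/s².
Starting from rest over a distance of 4.8 m, v² = 2aL = 2 × 7.2828 × 4.8 = 69.9149, so v = 8.3615 m/s.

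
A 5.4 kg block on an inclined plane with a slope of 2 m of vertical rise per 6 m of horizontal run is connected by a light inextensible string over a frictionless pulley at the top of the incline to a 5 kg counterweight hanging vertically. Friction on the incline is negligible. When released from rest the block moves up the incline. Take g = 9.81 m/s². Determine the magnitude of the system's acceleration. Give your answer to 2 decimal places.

3.11 m/s²

For the block on the incline: the weight component along the slope is m₁g sin 18.43° = 5.4 × 9.81 × 0.3162 = 16.750 N and the normal force is N = m₁g cos 18.43° = 50.256 N.
Newton's second law for the block (up-slope positive): T − 16.750 = 5.4 a. For the hanging counterweight (downward positive): 5 × 9.81 − T = 5 a.
Adding the two equations eliminates T: 32.300 = 10.4 a, so a = 3.1058 m/s².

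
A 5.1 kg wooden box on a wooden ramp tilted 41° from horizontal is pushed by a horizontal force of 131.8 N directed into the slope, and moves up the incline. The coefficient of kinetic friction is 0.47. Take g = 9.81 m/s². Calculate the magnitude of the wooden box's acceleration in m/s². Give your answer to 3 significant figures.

The horizontal push has components F cos 41° = 131.8 × 0.7547 = 99.469 N up the incline and F sin 41° = 131.8 × 0.6561 = 86.474 N pressing into the surface.
The normal force is therefore N = mg cos 41° + F sin 41° = 37.758 + 86.474 = 124.232 N, and kinetic friction down the slope is μN = 0.47 × 124.232 = 58.389 N.
Along the incline: F cos 41° − mg sin 41° − μN = ma, so 99.469 − 32.825 − 58.389 = 5.1 a, giving a = 1.6186 m/s².

1.62 m/s²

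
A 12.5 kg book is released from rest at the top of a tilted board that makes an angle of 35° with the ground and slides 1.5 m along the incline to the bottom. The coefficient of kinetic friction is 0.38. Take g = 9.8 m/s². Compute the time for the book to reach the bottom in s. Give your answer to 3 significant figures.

1.08 s

The weight component along the incline is mg sin 35° = 70.263 N and the normal force is N = mg cos 35° = 100.346 N.
Friction up the slope is f = μN = 0.38 × 100.346 = 38.131 N, so the net downslope force is 70.263 − 38.131 = 32.132 N and a = 32.132 / 12.5 = 2.5706 m/s².
Starting from rest, L = ½at², so t = √(2L/a) = √(2 × 1.5 / 2.5706) = 1.0803 s.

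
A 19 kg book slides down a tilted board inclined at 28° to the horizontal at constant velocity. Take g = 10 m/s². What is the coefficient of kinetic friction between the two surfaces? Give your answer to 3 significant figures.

At constant velocity the net force along the incline is zero: mg sin 28° = μ mg cos 28°.
So μ = tan 28° = 0.4695 / 0.8829 = 0.5318.

0.532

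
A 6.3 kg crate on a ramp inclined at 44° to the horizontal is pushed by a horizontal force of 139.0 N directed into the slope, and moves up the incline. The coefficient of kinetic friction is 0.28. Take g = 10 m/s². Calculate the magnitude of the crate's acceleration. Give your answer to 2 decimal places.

The horizontal push has components F cos 44° = 139.0 × 0.7193 = 99.983 N up the incline and F sin 44° = 139.0 × 0.6947 = 96.563 N pressing into the surface.
The normal force is therefore N = mg cos 44° + F sin 44° = 45.316 + 96.563 = 141.879 N, and kinetic friction down the slope is μN = 0.28 × 141.879 = 39.726 N.
Along the incline: F cos 44° − mg sin 44° − μN = ma, so 99.983 − 43.766 − 39.726 = 6.3 a, giving a = 2.6176 m/s².

2.62 m/s²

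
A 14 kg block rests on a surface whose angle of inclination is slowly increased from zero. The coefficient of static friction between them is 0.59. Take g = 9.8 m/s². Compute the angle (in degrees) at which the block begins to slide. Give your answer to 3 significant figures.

30.5°

At the threshold of sliding, static friction is at its maximum μ_s N and exactly balances the weight component along the incline: mg sin θ = μ_s mg cos θ.
Hence tan θ = μ_s = 0.59, so θ = arctan(0.59) = 30.5406°.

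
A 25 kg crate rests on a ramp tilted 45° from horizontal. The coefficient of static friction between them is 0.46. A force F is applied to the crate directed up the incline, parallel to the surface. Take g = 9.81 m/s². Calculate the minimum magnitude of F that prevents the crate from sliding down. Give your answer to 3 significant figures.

The normal force is N = mg cos 45° = 173.418 N. With F at its minimum the crate is on the verge of sliding down, so static friction is at its maximum μ_s N = 0.46 × 173.418 = 79.772 N and acts up the slope.
Equilibrium along the incline: F + μ_s N = mg sin 45°, so F = 173.418 − 79.772 = 93.646 N.

93.6 N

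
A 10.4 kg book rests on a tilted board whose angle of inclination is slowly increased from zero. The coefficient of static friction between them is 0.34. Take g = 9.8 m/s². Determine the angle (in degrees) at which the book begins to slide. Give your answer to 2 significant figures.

At the threshold of sliding, static friction is at its maximum μ_s N and exactly balances the weight component along the incline: mg sin θ = μ_s mg cos θ.
Hence tan θ = μ_s = 0.34, so θ = arctan(0.34) = 18.7780°.

19°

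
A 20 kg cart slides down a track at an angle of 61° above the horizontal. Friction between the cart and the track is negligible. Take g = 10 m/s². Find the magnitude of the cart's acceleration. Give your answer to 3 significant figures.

8.75 m/s²

Resolving the weight along the incline: the component pulling the cart down the slope is mg sin 61° = 20 × 10 × 0.8746 = 174.920 N, and the normal force is N = mg cos 61° = 20 × 10 × 0.4848 = 96.960 N.
With no friction the net force along the incline is 174.920 N, so a = g sin 61° = 174.920 / 20 = 8.7460 m/s².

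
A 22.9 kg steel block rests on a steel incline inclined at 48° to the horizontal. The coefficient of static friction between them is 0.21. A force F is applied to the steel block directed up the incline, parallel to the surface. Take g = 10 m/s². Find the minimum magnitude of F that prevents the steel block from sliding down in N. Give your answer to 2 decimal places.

138.00 N

The normal force is N = mg cos 48° = 153.231 N. With F at its minimum the steel block is on the verge of sliding down, so static friction is at its maximum μ_s N = 0.21 × 153.231 = 32.179 N and acts up the slope.
Equilibrium along the incline: F + μ_s N = mg sin 48°, so F = 170.180 − 32.179 = 138.001 N.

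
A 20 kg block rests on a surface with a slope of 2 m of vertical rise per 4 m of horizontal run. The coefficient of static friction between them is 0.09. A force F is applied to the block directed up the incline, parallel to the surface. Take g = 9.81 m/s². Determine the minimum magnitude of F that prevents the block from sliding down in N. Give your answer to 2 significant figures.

The normal force is N = mg cos 26.57° = 175.487 N. With F at its minimum the block is on the verge of sliding down, so static friction is at its maximum μ_s N = 0.09 × 175.487 = 15.794 N and acts up the slope.
Equilibrium along the incline: F + μ_s N = mg sin 26.57°, so F = 87.743 − 15.794 = 71.949 N.

72 N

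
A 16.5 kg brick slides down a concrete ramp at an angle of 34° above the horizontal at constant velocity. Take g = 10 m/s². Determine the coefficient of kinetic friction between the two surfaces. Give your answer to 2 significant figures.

0.67

At constant velocity the net force along the incline is zero: mg sin 34° = μ mg cos 34°.
So μ = tan 34° = 0.5592 / 0.8290 = 0.6745.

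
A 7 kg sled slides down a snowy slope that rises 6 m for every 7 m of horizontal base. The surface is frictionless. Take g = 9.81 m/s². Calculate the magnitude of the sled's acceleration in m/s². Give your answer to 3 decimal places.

6.384 m/s²

Resolving the weight along the incline: the component pulling the sled down the slope is mg sin 40.60° = 7 × 9.81 × 0.6508 = 44.690 N, and the normal force is N = mg cos 40.60° = 7 × 9.81 × 0.7593 = 52.141 N.
With no friction the net force along the incline is 44.690 N, so a = g sin 40.60° = 44.690 / 7 = 6.3843 m/s².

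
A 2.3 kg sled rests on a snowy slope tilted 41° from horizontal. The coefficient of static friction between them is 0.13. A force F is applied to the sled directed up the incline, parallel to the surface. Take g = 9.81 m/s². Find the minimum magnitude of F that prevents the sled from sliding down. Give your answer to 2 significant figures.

13 N

The normal force is N = mg cos 41° = 17.029 N. With F at its minimum the sled is on the verge of sliding down, so static friction is at its maximum μ_s N = 0.13 × 17.029 = 2.214 N and acts up the slope.
Equilibrium along the incline: F + μ_s N = mg sin 41°, so F = 14.803 − 2.214 = 12.589 N.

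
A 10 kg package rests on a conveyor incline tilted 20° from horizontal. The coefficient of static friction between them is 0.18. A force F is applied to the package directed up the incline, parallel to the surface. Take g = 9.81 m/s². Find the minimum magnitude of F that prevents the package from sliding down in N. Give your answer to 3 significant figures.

The normal force is N = mg cos 20° = 92.184 N. With F at its minimum the package is on the verge of sliding down, so static friction is at its maximum μ_s N = 0.18 × 92.184 = 16.593 N and acts up the slope.
Equilibrium along the incline: F + μ_s N = mg sin 20°, so F = 33.552 − 16.593 = 16.959 N.

17.0 N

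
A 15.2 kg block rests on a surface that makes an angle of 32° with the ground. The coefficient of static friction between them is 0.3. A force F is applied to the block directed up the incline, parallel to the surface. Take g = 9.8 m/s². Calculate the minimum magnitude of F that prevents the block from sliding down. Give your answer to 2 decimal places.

41.04 N

The normal force is N = mg cos 32° = 126.325 N. With F at its minimum the block is on the verge of sliding down, so static friction is at its maximum μ_s N = 0.3 × 126.325 = 37.898 N and acts up the slope.
Equilibrium along the incline: F + μ_s N = mg sin 32°, so F = 78.937 − 37.898 = 41.039 N.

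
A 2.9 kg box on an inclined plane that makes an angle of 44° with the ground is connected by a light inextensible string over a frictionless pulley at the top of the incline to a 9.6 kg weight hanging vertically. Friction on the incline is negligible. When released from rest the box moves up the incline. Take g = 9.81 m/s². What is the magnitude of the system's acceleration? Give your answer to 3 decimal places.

5.953 m/s²

For the box on the incline: the weight component along the slope is m₁g sin 44° = 2.9 × 9.81 × 0.6947 = 19.764 N and the normal force is N = m₁g cos 44° = 20.464 N.
Newton's second law for the box (up-slope positive): T − 19.764 = 2.9 a. For the hanging weight (downward positive): 9.6 × 9.81 − T = 9.6 a.
Adding the two equations eliminates T: 74.412 = 12.5 a, so a = 5.9530 m/s².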